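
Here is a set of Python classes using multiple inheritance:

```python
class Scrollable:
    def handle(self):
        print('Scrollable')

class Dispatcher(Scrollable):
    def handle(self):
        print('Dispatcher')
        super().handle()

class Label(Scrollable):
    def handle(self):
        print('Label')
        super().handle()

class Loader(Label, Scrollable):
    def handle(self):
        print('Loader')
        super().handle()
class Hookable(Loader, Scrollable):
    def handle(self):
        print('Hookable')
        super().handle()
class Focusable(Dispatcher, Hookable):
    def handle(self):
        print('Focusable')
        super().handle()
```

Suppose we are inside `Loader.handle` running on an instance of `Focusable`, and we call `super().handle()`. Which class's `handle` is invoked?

Label

L[Focusable] = Focusable + merge(L[Dispatcher], L[Hookable], [Dispatcher Hookable])
  take Dispatcher:  [Dispatcher Scrollable object] + [Hookable Loader Label Scrollable object] + [Dispatcher Hookable]
  take Hookable:  [Scrollable object] + [Hookable Loader Label Scrollable object] + [Hookable]
  take Loader:  [Scrollable object] + [Loader Label Scrollable object]
  take Label:  [Scrollable object] + [Label Scrollable object]
  take Scrollable:  [Scrollable object] + [Scrollable object]
  take object:  [object] + [object]
MRO: Focusable Dispatcher Hookable Loader Label Scrollable object
super() in Loader.handle on a Focusable instance goes to the class after Loader in Focusable's MRO: Label.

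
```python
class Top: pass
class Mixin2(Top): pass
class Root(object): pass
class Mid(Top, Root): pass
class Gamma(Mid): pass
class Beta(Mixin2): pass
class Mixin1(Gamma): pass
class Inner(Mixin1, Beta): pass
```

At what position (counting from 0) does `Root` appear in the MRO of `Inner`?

L[Inner] = Inner + merge(L[Mixin1], L[Beta], [Mixin1 Beta])
  take Mixin1:  [Mixin1 Gamma Mid Top Root object] + [Beta Mixin2 Top object] + [Mixin1 Beta]
  take Gamma:  [Gamma Mid Top Root object] + [Beta Mixin2 Top object] + [Beta]
  take Mid:  [Mid Top Root object] + [Beta Mixin2 Top object] + [Beta]
  take Beta:  [Top Root object] + [Beta Mixin2 Top object] + [Beta]
  take Mixin2:  [Top Root object] + [Mixin2 Top object]
  take Top:  [Top Root object] + [Top object]
  take Root:  [Root object] + [object]
  take object:  [object] + [object]
MRO: Inner Mixin1 Gamma Mid Beta Mixin2 Top Root object
Root sits at index 7.

7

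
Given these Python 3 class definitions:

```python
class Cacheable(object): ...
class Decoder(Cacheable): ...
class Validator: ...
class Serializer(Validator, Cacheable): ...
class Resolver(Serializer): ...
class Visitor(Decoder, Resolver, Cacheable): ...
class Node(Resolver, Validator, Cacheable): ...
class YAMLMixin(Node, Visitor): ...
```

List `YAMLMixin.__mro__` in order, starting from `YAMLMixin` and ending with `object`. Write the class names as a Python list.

[YAMLMixin, Node, Visitor, Decoder, Resolver, Serializer, Validator, Cacheable, object]

L[YAMLMixin] = YAMLMixin + merge(L[Node], L[Visitor], [Node Visitor])
  take Node:  [Node Resolver Serializer Validator Cacheable object] + [Visitor Decoder Resolver Serializer Validator Cacheable object] + [Node Visitor]
  take Visitor:  [Resolver Serializer Validator Cacheable object] + [Visitor Decoder Resolver Serializer Validator Cacheable object] + [Visitor]
  take Decoder:  [Resolver Serializer Validator Cacheable object] + [Decoder Resolver Serializer Validator Cacheable object]
  take Resolver:  [Resolver Serializer Validator Cacheable object] + [Resolver Serializer Validator Cacheable object]
  take Serializer:  [Serializer Validator Cacheable object] + [Serializer Validator Cacheable object]
  take Validator:  [Validator Cacheable object] + [Validator Cacheable object]
  take Cacheable:  [Cacheable object] + [Cacheable object]
  take object:  [object] + [object]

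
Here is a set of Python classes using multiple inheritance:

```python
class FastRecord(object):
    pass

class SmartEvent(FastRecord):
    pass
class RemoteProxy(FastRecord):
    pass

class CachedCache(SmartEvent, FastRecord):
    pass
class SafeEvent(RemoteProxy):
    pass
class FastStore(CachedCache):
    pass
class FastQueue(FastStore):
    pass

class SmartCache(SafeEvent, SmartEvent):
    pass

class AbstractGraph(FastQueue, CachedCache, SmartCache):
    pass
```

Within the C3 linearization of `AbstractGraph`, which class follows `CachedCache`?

SmartCache

L[AbstractGraph] = AbstractGraph + merge(L[FastQueue], L[CachedCache], L[SmartCache], [FastQueue CachedCache SmartCache])
  take FastQueue:  [FastQueue FastStore CachedCache SmartEvent FastRecord object] + [CachedCache SmartEvent FastRecord object] + [SmartCache SafeEvent RemoteProxy SmartEvent FastRecord object] + [FastQueue CachedCache SmartCache]
  take FastStore:  [FastStore CachedCache SmartEvent FastRecord object] + [CachedCache SmartEvent FastRecord object] + [SmartCache SafeEvent RemoteProxy SmartEvent FastRecord object] + [CachedCache SmartCache]
  take CachedCache:  [CachedCache SmartEvent FastRecord object] + [CachedCache SmartEvent FastRecord object] + [SmartCache SafeEvent RemoteProxy SmartEvent FastRecord object] + [CachedCache SmartCache]
  take SmartCache:  [SmartEvent FastRecord object] + [SmartEvent FastRecord object] + [SmartCache SafeEvent RemoteProxy SmartEvent FastRecord object] + [SmartCache]
  take SafeEvent:  [SmartEvent FastRecord object] + [SmartEvent FastRecord object] + [SafeEvent RemoteProxy SmartEvent FastRecord object]
  take RemoteProxy:  [SmartEvent FastRecord object] + [SmartEvent FastRecord object] + [RemoteProxy SmartEvent FastRecord object]
  take SmartEvent:  [SmartEvent FastRecord object] + [SmartEvent FastRecord object] + [SmartEvent FastRecord object]
  take FastRecord:  [FastRecord object] + [FastRecord object] + [FastRecord object]
  take object:  [object] + [object] + [object]
MRO: AbstractGraph FastQueue FastStore CachedCache SmartCache SafeEvent RemoteProxy SmartEvent FastRecord object
CachedCache is at position 3; next is SmartCache.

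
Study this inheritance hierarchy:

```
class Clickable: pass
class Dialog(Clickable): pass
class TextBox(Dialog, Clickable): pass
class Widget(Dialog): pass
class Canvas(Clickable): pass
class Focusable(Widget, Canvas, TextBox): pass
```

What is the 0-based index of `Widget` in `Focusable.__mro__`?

L[Focusable] = Focusable + merge(L[Widget], L[Canvas], L[TextBox], [Widget Canvas TextBox])
  take Widget:  [Widget Dialog Clickable object] + [Canvas Clickable object] + [TextBox Dialog Clickable object] + [Widget Canvas TextBox]
  take Canvas:  [Dialog Clickable object] + [Canvas Clickable object] + [TextBox Dialog Clickable object] + [Canvas TextBox]
  take TextBox:  [Dialog Clickable object] + [Clickable object] + [TextBox Dialog Clickable object] + [TextBox]
  take Dialog:  [Dialog Clickable object] + [Clickable object] + [Dialog Clickable object]
  take Clickable:  [Clickable object] + [Clickable object] + [Clickable object]
  take object:  [object] + [object] + [object]
MRO: Focusable Widget Canvas TextBox Dialog Clickable object
Widget sits at index 1.

1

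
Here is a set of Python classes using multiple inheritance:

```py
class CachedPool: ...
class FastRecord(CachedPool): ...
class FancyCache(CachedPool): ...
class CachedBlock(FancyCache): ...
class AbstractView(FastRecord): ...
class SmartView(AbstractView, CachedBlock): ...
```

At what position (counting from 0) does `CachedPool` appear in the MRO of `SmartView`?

L[SmartView] = SmartView + merge(L[AbstractView], L[CachedBlock], [AbstractView CachedBlock])
  take AbstractView:  [AbstractView FastRecord CachedPool object] + [CachedBlock FancyCache CachedPool object] + [AbstractView CachedBlock]
  take FastRecord:  [FastRecord CachedPool object] + [CachedBlock FancyCache CachedPool object] + [CachedBlock]
  take CachedBlock:  [CachedPool object] + [CachedBlock FancyCache CachedPool object] + [CachedBlock]
  take FancyCache:  [CachedPool object] + [FancyCache CachedPool object]
  take CachedPool:  [CachedPool object] + [CachedPool object]
  take object:  [object] + [object]
MRO: SmartView AbstractView FastRecord CachedBlock FancyCache CachedPool object
CachedPool sits at index 5.

5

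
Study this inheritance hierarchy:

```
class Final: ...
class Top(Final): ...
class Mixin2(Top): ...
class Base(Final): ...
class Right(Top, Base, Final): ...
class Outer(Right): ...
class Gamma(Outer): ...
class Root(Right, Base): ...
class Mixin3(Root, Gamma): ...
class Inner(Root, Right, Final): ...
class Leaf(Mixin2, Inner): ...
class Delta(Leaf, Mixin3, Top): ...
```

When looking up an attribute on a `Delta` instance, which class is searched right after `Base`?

Final

L[Delta] = Delta + merge(L[Leaf], L[Mixin3], L[Top], [Leaf Mixin3 Top])
  take Leaf:  [Leaf Mixin2 Inner Root Right Top Base Final object] + [Mixin3 Root Gamma Outer Right Top Base Final object] + [Top Final object] + [Leaf Mixin3 Top]
  take Mixin2:  [Mixin2 Inner Root Right Top Base Final object] + [Mixin3 Root Gamma Outer Right Top Base Final object] + [Top Final object] + [Mixin3 Top]
  take Inner:  [Inner Root Right Top Base Final object] + [Mixin3 Root Gamma Outer Right Top Base Final object] + [Top Final object] + [Mixin3 Top]
  take Mixin3:  [Root Right Top Base Final object] + [Mixin3 Root Gamma Outer Right Top Base Final object] + [Top Final object] + [Mixin3 Top]
  take Root:  [Root Right Top Base Final object] + [Root Gamma Outer Right Top Base Final object] + [Top Final object] + [Top]
  take Gamma:  [Right Top Base Final object] + [Gamma Outer Right Top Base Final object] + [Top Final object] + [Top]
  take Outer:  [Right Top Base Final object] + [Outer Right Top Base Final object] + [Top Final object] + [Top]
  take Right:  [Right Top Base Final object] + [Right Top Base Final object] + [Top Final object] + [Top]
  take Top:  [Top Base Final object] + [Top Base Final object] + [Top Final object] + [Top]
  take Base:  [Base Final object] + [Base Final object] + [Final object]
  take Final:  [Final object] + [Final object] + [Final object]
  take object:  [object] + [object] + [object]
MRO: Delta Leaf Mixin2 Inner Mixin3 Root Gamma Outer Right Top Base Final object
Base is at position 10; next is Final.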